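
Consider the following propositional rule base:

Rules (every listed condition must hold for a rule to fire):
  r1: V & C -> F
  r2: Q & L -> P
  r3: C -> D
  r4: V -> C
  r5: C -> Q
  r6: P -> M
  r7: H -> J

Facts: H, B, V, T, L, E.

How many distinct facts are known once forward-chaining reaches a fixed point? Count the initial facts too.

Round 1 fires r4, r7, giving C, J.
Round 2 fires r1, r3, r5, giving F, D, Q.
Round 3 fires r2, giving P.
Round 4 fires r6, giving M.
Closure: {B, C, D, E, F, H, J, L, M, P, Q, T, V} — 13 facts.

13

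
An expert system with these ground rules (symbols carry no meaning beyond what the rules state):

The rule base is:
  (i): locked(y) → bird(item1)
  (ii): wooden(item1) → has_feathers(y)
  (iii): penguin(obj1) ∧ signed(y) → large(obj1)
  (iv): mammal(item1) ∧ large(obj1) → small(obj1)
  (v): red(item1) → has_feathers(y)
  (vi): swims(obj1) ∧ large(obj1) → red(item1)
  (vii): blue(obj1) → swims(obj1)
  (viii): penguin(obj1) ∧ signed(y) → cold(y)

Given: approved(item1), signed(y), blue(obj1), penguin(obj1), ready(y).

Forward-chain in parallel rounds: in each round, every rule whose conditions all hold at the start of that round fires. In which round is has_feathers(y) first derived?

3

Round 1: (iii) [penguin(obj1) ∧ signed(y) → large(obj1)]; (vii) [blue(obj1) → swims(obj1)]; (viii) [penguin(obj1) ∧ signed(y) → cold(y)]. Adds large(obj1), swims(obj1), cold(y).
Round 2: (vi) [swims(obj1) ∧ large(obj1) → red(item1)]. Adds red(item1).
Round 3: (v) [red(item1) → has_feathers(y)]. Adds has_feathers(y).
has_feathers(y) first appears in round 3.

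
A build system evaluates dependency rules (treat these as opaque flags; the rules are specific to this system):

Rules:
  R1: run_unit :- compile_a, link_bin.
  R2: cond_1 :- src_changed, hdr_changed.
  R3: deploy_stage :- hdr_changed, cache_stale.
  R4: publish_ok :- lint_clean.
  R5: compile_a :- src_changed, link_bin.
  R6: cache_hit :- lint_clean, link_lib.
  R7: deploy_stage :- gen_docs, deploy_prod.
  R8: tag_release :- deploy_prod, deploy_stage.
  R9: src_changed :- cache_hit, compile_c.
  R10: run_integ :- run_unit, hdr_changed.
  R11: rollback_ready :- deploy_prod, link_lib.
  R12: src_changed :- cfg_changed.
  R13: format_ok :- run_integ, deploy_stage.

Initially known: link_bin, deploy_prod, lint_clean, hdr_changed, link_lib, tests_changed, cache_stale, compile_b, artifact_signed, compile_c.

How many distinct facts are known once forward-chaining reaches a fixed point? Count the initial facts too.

21

Round 1 fires R3, R4, R6, R11, giving deploy_stage, publish_ok, cache_hit, rollback_ready.
Round 2 fires R8, R9, giving tag_release, src_changed.
Round 3 fires R2, R5, giving cond_1, compile_a.
Round 4 fires R1, giving run_unit.
Round 5 fires R10, giving run_integ.
Round 6 fires R13, giving format_ok.
Closure: {artifact_signed, cache_hit, cache_stale, compile_a, compile_b, compile_c, cond_1, deploy_prod, deploy_stage, format_ok, hdr_changed, link_bin, link_lib, lint_clean, publish_ok, rollback_ready, run_integ, run_unit, src_changed, tag_release, tests_changed} — 21 facts.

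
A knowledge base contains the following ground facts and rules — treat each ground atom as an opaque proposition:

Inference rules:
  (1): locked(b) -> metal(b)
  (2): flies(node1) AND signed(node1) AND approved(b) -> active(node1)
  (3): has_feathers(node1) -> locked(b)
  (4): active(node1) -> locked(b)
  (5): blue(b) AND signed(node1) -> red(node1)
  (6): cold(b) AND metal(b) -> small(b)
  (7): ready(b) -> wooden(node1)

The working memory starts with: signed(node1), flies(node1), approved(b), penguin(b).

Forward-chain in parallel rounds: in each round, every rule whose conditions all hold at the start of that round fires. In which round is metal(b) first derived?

3

Round 1: (2) [flies(node1) AND signed(node1) AND approved(b) -> active(node1)]. Adds active(node1).
Round 2: (4) [active(node1) -> locked(b)]. Adds locked(b).
Round 3: (1) [locked(b) -> metal(b)]. Adds metal(b).
metal(b) first appears in round 3.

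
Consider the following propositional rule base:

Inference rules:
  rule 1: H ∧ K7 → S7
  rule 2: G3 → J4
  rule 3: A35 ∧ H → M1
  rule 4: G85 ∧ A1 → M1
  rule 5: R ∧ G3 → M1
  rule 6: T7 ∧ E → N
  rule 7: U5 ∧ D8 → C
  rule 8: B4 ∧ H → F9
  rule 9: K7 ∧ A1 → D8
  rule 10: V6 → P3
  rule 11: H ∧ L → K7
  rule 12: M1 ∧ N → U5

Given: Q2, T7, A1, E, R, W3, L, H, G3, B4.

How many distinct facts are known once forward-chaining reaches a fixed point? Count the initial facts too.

Round 1: rule 2 [G3 → J4]; rule 5 [R ∧ G3 → M1]; rule 6 [T7 ∧ E → N]; rule 8 [B4 ∧ H → F9]; rule 11 [H ∧ L → K7]. New: J4, M1, N, F9, K7.
Round 2: rule 1 [H ∧ K7 → S7]; rule 9 [K7 ∧ A1 → D8]; rule 12 [M1 ∧ N → U5]. New: S7, D8, U5.
Round 3: rule 7 [U5 ∧ D8 → C]. New: C.
Closure: {A1, B4, C, D8, E, F9, G3, H, J4, K7, L, M1, N, Q2, R, S7, T7, U5, W3} — 19 facts.

19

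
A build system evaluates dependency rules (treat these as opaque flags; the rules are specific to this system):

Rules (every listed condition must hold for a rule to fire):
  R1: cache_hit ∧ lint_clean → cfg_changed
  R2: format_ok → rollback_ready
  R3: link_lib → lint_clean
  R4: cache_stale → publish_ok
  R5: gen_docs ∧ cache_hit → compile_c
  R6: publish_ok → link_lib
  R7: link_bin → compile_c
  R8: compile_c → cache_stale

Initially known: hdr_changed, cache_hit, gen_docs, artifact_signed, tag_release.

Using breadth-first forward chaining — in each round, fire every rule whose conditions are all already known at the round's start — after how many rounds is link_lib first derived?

4

Round 1 — R5, derive compile_c.
Round 2 — R8, derive cache_stale.
Round 3 — R4, derive publish_ok.
Round 4 — R6, derive link_lib.
link_lib first appears in round 4.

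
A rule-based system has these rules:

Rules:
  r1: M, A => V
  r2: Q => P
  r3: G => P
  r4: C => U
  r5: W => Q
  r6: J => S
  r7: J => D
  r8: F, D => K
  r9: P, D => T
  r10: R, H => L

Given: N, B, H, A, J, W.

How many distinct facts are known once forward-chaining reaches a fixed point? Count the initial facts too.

11

Round 1 fires r5, r6, r7, giving Q, S, D.
Round 2 fires r2, giving P.
Round 3 fires r9, giving T.
Closure: {A, B, D, H, J, N, P, Q, S, T, W} — 11 facts.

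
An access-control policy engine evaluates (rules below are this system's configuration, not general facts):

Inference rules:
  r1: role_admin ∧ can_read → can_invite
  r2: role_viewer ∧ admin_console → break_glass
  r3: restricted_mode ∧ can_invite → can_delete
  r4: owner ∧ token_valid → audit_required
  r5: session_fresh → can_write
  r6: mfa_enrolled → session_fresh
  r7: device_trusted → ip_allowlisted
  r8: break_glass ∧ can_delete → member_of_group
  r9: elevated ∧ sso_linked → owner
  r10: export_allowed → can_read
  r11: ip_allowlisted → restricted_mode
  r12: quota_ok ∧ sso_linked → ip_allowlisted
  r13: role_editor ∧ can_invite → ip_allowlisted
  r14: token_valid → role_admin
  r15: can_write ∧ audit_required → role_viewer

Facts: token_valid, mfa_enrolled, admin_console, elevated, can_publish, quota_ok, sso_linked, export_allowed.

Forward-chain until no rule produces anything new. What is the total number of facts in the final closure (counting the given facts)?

Round 1 — r6, r9, r10, r12, r14, derive session_fresh, owner, can_read, ip_allowlisted, role_admin.
Round 2 — r1, r4, r5, r11, derive can_invite, audit_required, can_write, restricted_mode.
Round 3 — r3, r15, derive can_delete, role_viewer.
Round 4 — r2, derive break_glass.
Round 5 — r8, derive member_of_group.
Closure: {admin_console, audit_required, break_glass, can_delete, can_invite, can_publish, can_read, can_write, elevated, export_allowed, ip_allowlisted, member_of_group, mfa_enrolled, owner, quota_ok, restricted_mode, role_admin, role_viewer, session_fresh, sso_linked, token_valid} — 21 facts.

21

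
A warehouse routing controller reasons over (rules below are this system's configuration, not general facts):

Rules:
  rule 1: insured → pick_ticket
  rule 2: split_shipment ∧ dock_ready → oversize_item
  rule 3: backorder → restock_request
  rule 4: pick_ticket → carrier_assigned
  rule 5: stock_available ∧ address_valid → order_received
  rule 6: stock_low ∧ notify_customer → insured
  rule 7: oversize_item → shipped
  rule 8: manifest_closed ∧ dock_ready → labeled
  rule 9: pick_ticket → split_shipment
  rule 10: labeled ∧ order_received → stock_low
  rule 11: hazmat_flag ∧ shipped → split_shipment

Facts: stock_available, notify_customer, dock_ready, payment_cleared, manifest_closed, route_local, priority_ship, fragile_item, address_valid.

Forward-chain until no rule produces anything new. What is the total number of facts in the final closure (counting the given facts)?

18

[1] rule 5 [stock_available ∧ address_valid → order_received]; rule 8 [manifest_closed ∧ dock_ready → labeled]. ⇒ new: order_received, labeled.
[2] rule 10 [labeled ∧ order_received → stock_low]. ⇒ new: stock_low.
[3] rule 6 [stock_low ∧ notify_customer → insured]. ⇒ new: insured.
[4] rule 1 [insured → pick_ticket]. ⇒ new: pick_ticket.
[5] rule 4 [pick_ticket → carrier_assigned]; rule 9 [pick_ticket → split_shipment]. ⇒ new: carrier_assigned, split_shipment.
[6] rule 2 [split_shipment ∧ dock_ready → oversize_item]. ⇒ new: oversize_item.
[7] rule 7 [oversize_item → shipped]. ⇒ new: shipped.
Closure: {address_valid, carrier_assigned, dock_ready, fragile_item, insured, labeled, manifest_closed, notify_customer, order_received, oversize_item, payment_cleared, pick_ticket, priority_ship, route_local, shipped, split_shipment, stock_available, stock_low} — 18 facts.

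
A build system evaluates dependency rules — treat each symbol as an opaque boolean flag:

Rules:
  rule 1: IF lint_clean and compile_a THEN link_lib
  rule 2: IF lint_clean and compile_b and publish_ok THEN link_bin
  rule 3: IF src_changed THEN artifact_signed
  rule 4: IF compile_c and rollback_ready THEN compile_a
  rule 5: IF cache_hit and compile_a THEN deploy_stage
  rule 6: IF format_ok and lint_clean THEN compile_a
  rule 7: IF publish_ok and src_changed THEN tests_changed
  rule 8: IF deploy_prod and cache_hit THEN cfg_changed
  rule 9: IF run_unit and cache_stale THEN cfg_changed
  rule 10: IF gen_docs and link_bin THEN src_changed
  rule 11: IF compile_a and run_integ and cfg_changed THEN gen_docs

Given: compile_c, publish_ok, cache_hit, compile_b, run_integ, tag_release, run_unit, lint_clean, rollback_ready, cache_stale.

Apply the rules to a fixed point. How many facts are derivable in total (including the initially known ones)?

Round 1 — rule 2, rule 4, rule 9, derive link_bin, compile_a, cfg_changed.
Round 2 — rule 1, rule 5, rule 11, derive link_lib, deploy_stage, gen_docs.
Round 3 — rule 10, derive src_changed.
Round 4 — rule 3, rule 7, derive artifact_signed, tests_changed.
Closure: {artifact_signed, cache_hit, cache_stale, cfg_changed, compile_a, compile_b, compile_c, deploy_stage, gen_docs, link_bin, link_lib, lint_clean, publish_ok, rollback_ready, run_integ, run_unit, src_changed, tag_release, tests_changed} — 19 facts.

19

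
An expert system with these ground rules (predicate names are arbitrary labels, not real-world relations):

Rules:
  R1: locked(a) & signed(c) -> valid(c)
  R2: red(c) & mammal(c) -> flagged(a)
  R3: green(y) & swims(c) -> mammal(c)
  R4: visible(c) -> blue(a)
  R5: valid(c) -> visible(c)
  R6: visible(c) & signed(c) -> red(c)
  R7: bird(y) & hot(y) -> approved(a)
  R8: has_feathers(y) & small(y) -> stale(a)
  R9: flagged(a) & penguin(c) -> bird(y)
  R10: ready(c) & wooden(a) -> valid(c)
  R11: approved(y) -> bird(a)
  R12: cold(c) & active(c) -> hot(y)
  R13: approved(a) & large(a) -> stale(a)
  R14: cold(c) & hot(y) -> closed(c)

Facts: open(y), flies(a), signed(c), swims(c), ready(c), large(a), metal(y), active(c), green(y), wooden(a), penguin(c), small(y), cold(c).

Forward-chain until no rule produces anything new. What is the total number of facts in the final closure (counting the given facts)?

Round 1 — R3, R10, R12, derive mammal(c), valid(c), hot(y).
Round 2 — R5, R14, derive visible(c), closed(c).
Round 3 — R4, R6, derive blue(a), red(c).
Round 4 — R2, derive flagged(a).
Round 5 — R9, derive bird(y).
Round 6 — R7, derive approved(a).
Round 7 — R13, derive stale(a).
Closure: {active(c), approved(a), bird(y), blue(a), closed(c), cold(c), flagged(a), flies(a), green(y), hot(y), large(a), mammal(c), metal(y), open(y), penguin(c), ready(c), red(c), signed(c), small(y), stale(a), swims(c), valid(c), visible(c), wooden(a)} — 24 facts.

24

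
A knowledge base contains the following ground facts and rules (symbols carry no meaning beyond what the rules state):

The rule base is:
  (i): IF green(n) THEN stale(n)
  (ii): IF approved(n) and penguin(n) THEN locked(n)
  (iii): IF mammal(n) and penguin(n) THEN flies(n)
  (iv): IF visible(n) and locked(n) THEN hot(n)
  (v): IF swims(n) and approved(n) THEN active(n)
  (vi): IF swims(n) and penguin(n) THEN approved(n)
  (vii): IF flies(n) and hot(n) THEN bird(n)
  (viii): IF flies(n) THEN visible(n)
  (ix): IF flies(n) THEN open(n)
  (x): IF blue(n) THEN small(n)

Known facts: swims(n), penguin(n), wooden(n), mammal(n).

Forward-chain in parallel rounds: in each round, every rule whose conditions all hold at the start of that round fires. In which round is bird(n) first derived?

Round 1 fires (iii), (vi), giving flies(n), approved(n).
Round 2 fires (ii), (v), (viii), (ix), giving locked(n), active(n), visible(n), open(n).
Round 3 fires (iv), giving hot(n).
Round 4 fires (vii), giving bird(n).
bird(n) first appears in round 4.

4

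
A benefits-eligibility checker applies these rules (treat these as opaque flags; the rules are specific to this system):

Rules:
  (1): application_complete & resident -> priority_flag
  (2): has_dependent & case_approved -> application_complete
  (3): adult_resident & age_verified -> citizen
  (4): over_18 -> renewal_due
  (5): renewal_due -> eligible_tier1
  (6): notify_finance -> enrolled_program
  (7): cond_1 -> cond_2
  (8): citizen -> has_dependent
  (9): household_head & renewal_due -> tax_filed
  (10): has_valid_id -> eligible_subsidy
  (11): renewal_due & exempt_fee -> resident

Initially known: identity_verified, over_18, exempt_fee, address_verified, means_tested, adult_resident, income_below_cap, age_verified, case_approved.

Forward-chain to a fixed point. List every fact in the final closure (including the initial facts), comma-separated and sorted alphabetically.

Round 1 — (3), (4), derive citizen, renewal_due.
Round 2 — (5), (8), (11), derive eligible_tier1, has_dependent, resident.
Round 3 — (2), derive application_complete.
Round 4 — (1), derive priority_flag.

address_verified, adult_resident, age_verified, application_complete, case_approved, citizen, eligible_tier1, exempt_fee, has_dependent, identity_verified, income_below_cap, means_tested, over_18, priority_flag, renewal_due, resident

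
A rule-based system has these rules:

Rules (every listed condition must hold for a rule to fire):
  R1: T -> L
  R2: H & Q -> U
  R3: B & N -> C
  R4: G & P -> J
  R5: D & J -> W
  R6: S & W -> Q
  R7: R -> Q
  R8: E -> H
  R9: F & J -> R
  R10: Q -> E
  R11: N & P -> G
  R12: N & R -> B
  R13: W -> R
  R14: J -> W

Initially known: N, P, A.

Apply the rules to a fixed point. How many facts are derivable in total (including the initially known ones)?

Round 1: R11 [N & P -> G]. Adds G.
Round 2: R4 [G & P -> J]. Adds J.
Round 3: R14 [J -> W]. Adds W.
Round 4: R13 [W -> R]. Adds R.
Round 5: R7 [R -> Q]; R12 [N & R -> B]. Adds Q, B.
Round 6: R3 [B & N -> C]; R10 [Q -> E]. Adds C, E.
Round 7: R8 [E -> H]. Adds H.
Round 8: R2 [H & Q -> U]. Adds U.
Closure: {A, B, C, E, G, H, J, N, P, Q, R, U, W} — 13 facts.

13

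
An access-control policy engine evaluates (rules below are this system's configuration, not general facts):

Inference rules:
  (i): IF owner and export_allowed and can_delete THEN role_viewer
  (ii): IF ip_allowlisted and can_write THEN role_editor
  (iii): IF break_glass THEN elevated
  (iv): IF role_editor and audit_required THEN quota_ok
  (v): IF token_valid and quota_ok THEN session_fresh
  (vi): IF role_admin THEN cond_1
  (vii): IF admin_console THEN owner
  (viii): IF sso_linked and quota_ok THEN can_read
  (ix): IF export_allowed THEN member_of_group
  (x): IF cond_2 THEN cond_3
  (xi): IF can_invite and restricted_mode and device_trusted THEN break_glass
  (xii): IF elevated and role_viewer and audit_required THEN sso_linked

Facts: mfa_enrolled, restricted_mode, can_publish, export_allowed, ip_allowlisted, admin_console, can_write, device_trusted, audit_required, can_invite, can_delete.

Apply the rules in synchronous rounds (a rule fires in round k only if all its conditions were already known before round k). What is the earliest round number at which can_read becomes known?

4

Round 1 fires (ii), (vii), (ix), (xi), giving role_editor, owner, member_of_group, break_glass.
Round 2 fires (i), (iii), (iv), giving role_viewer, elevated, quota_ok.
Round 3 fires (xii), giving sso_linked.
Round 4 fires (viii), giving can_read.
can_read first appears in round 4.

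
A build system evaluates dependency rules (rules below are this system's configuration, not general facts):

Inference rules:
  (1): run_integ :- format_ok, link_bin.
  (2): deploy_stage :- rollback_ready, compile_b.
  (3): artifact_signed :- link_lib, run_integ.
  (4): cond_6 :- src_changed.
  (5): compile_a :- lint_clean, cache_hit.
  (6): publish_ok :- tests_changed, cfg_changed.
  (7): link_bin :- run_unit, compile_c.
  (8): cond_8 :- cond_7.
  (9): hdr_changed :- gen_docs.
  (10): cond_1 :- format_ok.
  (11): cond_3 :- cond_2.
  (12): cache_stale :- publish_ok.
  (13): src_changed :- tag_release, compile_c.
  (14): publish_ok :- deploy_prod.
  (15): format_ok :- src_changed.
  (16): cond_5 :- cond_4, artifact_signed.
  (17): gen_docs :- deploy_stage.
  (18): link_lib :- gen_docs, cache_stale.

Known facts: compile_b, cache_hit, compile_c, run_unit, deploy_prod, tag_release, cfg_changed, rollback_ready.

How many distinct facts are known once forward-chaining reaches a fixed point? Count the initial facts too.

Round 1 — (2), (7), (13), (14), derive deploy_stage, link_bin, src_changed, publish_ok.
Round 2 — (4), (12), (15), (17), derive cond_6, cache_stale, format_ok, gen_docs.
Round 3 — (1), (9), (10), (18), derive run_integ, hdr_changed, cond_1, link_lib.
Round 4 — (3), derive artifact_signed.
Closure: {artifact_signed, cache_hit, cache_stale, cfg_changed, compile_b, compile_c, cond_1, cond_6, deploy_prod, deploy_stage, format_ok, gen_docs, hdr_changed, link_bin, link_lib, publish_ok, rollback_ready, run_integ, run_unit, src_changed, tag_release} — 21 facts.

21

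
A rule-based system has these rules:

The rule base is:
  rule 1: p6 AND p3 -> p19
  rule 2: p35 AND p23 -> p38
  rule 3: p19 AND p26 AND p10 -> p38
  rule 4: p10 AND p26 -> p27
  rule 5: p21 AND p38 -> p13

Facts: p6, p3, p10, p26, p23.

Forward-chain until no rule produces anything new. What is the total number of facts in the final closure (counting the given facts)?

8

Round 1: rule 1 [p6 AND p3 -> p19]; rule 4 [p10 AND p26 -> p27]. Adds p19, p27.
Round 2: rule 3 [p19 AND p26 AND p10 -> p38]. Adds p38.
Closure: {p10, p19, p23, p26, p27, p3, p38, p6} — 8 facts.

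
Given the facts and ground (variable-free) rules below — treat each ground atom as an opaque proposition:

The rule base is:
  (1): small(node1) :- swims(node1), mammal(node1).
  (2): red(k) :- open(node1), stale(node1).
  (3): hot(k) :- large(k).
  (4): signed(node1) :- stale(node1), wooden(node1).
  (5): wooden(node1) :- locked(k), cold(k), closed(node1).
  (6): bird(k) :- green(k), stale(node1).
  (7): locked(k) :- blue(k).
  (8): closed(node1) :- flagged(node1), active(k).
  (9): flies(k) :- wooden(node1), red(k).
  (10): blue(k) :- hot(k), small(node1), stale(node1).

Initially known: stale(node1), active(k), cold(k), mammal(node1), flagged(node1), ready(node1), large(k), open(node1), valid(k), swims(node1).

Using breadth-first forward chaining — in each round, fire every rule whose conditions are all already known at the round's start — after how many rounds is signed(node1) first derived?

5

Round 1 fires (1), (2), (3), (8), giving small(node1), red(k), hot(k), closed(node1).
Round 2 fires (10), giving blue(k).
Round 3 fires (7), giving locked(k).
Round 4 fires (5), giving wooden(node1).
Round 5 fires (4), (9), giving signed(node1), flies(k).
signed(node1) first appears in round 5.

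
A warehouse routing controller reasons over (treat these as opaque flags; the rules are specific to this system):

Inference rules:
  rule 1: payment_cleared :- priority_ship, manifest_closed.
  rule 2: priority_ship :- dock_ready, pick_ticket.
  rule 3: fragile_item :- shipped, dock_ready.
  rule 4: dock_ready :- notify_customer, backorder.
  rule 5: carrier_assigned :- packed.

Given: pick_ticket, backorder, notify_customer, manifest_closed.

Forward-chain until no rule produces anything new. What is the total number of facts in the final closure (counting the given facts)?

Round 1 — rule 4, derive dock_ready.
Round 2 — rule 2, derive priority_ship.
Round 3 — rule 1, derive payment_cleared.
Closure: {backorder, dock_ready, manifest_closed, notify_customer, payment_cleared, pick_ticket, priority_ship} — 7 facts.

7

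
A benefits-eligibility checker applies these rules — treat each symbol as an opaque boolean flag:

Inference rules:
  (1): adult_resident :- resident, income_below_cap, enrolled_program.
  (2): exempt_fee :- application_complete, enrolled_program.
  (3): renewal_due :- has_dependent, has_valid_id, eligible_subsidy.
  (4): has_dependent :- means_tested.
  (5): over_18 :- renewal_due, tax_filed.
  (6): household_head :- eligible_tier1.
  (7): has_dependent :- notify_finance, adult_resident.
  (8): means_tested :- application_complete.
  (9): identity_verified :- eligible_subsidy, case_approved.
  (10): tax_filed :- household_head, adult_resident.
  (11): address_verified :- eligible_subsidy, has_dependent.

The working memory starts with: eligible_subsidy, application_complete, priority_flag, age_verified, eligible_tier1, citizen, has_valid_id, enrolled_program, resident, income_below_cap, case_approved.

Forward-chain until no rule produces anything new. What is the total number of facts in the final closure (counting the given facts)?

21

[1] (1) [adult_resident :- resident, income_below_cap, enrolled_program.]; (2) [exempt_fee :- application_complete, enrolled_program.]; (6) [household_head :- eligible_tier1.]; (8) [means_tested :- application_complete.]; (9) [identity_verified :- eligible_subsidy, case_approved.]. ⇒ new: adult_resident, exempt_fee, household_head, means_tested, identity_verified.
[2] (4) [has_dependent :- means_tested.]; (10) [tax_filed :- household_head, adult_resident.]. ⇒ new: has_dependent, tax_filed.
[3] (3) [renewal_due :- has_dependent, has_valid_id, eligible_subsidy.]; (11) [address_verified :- eligible_subsidy, has_dependent.]. ⇒ new: renewal_due, address_verified.
[4] (5) [over_18 :- renewal_due, tax_filed.]. ⇒ new: over_18.
Closure: {address_verified, adult_resident, age_verified, application_complete, case_approved, citizen, eligible_subsidy, eligible_tier1, enrolled_program, exempt_fee, has_dependent, has_valid_id, household_head, identity_verified, income_below_cap, means_tested, over_18, priority_flag, renewal_due, resident, tax_filed} — 21 facts.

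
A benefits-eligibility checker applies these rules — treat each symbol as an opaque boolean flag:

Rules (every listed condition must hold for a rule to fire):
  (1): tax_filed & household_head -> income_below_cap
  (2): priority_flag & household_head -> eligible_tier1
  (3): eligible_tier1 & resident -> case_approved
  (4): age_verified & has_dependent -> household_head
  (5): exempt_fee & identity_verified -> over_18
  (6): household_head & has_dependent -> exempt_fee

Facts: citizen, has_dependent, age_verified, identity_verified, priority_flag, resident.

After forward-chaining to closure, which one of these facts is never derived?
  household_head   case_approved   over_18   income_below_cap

income_below_cap

Round 1: (4) [age_verified & has_dependent -> household_head]. New: household_head.
Round 2: (2) [priority_flag & household_head -> eligible_tier1]; (6) [household_head & has_dependent -> exempt_fee]. New: eligible_tier1, exempt_fee.
Round 3: (3) [eligible_tier1 & resident -> case_approved]; (5) [exempt_fee & identity_verified -> over_18]. New: case_approved, over_18.
Derived: case_approved (round 3), over_18 (round 3), household_head (round 1). income_below_cap never appears in any round.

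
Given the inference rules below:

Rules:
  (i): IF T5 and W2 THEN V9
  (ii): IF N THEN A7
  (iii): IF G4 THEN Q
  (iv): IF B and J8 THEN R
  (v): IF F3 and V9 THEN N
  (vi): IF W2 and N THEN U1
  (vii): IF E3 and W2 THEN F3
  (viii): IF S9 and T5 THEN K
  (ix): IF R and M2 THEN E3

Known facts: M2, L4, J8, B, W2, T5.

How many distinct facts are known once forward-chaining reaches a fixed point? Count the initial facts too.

[1] (i) [IF T5 and W2 THEN V9]; (iv) [IF B and J8 THEN R]. ⇒ new: V9, R.
[2] (ix) [IF R and M2 THEN E3]. ⇒ new: E3.
[3] (vii) [IF E3 and W2 THEN F3]. ⇒ new: F3.
[4] (v) [IF F3 and V9 THEN N]. ⇒ new: N.
[5] (ii) [IF N THEN A7]; (vi) [IF W2 and N THEN U1]. ⇒ new: A7, U1.
Closure: {A7, B, E3, F3, J8, L4, M2, N, R, T5, U1, V9, W2} — 13 facts.

13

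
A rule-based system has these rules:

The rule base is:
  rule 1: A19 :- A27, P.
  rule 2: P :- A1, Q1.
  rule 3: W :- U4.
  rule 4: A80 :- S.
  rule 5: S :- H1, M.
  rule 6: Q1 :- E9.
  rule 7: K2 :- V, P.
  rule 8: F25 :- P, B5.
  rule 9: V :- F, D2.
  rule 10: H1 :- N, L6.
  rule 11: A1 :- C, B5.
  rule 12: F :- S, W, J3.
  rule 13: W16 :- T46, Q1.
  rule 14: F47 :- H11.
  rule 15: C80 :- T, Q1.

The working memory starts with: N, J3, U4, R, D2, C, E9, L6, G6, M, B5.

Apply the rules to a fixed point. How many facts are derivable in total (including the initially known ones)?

Round 1 — rule 3, rule 6, rule 10, rule 11, derive W, Q1, H1, A1.
Round 2 — rule 2, rule 5, derive P, S.
Round 3 — rule 4, rule 8, rule 12, derive A80, F25, F.
Round 4 — rule 9, derive V.
Round 5 — rule 7, derive K2.
Closure: {A1, A80, B5, C, D2, E9, F, F25, G6, H1, J3, K2, L6, M, N, P, Q1, R, S, U4, V, W} — 22 facts.

22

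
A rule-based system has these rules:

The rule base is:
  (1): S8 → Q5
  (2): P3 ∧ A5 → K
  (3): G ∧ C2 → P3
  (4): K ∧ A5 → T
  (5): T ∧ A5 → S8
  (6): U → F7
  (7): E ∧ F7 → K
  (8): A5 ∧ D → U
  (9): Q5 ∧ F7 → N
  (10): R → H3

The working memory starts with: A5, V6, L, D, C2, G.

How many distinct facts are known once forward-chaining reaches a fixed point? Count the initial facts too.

[1] (3) [G ∧ C2 → P3]; (8) [A5 ∧ D → U]. ⇒ new: P3, U.
[2] (2) [P3 ∧ A5 → K]; (6) [U → F7]. ⇒ new: K, F7.
[3] (4) [K ∧ A5 → T]. ⇒ new: T.
[4] (5) [T ∧ A5 → S8]. ⇒ new: S8.
[5] (1) [S8 → Q5]. ⇒ new: Q5.
[6] (9) [Q5 ∧ F7 → N]. ⇒ new: N.
Closure: {A5, C2, D, F7, G, K, L, N, P3, Q5, S8, T, U, V6} — 14 facts.

14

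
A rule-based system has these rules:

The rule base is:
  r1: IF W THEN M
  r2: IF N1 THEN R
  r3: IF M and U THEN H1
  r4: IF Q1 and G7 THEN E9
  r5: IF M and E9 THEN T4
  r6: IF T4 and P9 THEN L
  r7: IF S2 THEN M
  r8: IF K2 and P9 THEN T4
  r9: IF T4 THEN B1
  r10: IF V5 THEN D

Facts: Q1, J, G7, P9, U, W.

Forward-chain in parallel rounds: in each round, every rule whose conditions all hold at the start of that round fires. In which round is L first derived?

3

Round 1: r1 [IF W THEN M]; r4 [IF Q1 and G7 THEN E9]. New: M, E9.
Round 2: r3 [IF M and U THEN H1]; r5 [IF M and E9 THEN T4]. New: H1, T4.
Round 3: r6 [IF T4 and P9 THEN L]; r9 [IF T4 THEN B1]. New: L, B1.
L first appears in round 3.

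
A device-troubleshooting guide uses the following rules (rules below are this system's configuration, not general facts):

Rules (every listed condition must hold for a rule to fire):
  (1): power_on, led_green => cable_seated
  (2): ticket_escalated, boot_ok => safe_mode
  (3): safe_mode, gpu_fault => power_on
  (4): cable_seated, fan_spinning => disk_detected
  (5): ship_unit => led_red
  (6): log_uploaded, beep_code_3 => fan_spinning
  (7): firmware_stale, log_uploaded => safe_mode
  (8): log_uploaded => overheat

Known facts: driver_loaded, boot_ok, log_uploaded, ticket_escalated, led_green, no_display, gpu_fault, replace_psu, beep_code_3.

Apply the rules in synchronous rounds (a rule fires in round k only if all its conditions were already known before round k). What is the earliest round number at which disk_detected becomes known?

4

Round 1 fires (2), (6), (8), giving safe_mode, fan_spinning, overheat.
Round 2 fires (3), giving power_on.
Round 3 fires (1), giving cable_seated.
Round 4 fires (4), giving disk_detected.
disk_detected first appears in round 4.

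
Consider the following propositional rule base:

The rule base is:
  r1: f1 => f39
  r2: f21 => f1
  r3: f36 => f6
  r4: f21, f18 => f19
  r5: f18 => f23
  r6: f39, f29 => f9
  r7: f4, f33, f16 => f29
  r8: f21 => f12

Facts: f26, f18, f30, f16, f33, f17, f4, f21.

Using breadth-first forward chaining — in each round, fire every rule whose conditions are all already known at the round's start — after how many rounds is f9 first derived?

3

Round 1: r2 [f21 => f1]; r4 [f21, f18 => f19]; r5 [f18 => f23]; r7 [f4, f33, f16 => f29]; r8 [f21 => f12]. New: f1, f19, f23, f29, f12.
Round 2: r1 [f1 => f39]. New: f39.
Round 3: r6 [f39, f29 => f9]. New: f9.
f9 first appears in round 3.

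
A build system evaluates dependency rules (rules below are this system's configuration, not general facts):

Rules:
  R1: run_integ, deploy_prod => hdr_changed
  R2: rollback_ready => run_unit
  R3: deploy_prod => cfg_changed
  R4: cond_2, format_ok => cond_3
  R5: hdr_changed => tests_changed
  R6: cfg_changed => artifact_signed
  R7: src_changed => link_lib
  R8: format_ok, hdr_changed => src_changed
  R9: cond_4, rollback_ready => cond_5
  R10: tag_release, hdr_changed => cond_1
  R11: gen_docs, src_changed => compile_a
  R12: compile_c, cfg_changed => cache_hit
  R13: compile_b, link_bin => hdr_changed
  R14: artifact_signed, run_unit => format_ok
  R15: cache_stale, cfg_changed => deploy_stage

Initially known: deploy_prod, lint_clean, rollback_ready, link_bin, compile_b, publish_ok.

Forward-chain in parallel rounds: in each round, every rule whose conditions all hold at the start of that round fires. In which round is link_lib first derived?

[1] R2 [rollback_ready => run_unit]; R3 [deploy_prod => cfg_changed]; R13 [compile_b, link_bin => hdr_changed]. ⇒ new: run_unit, cfg_changed, hdr_changed.
[2] R5 [hdr_changed => tests_changed]; R6 [cfg_changed => artifact_signed]. ⇒ new: tests_changed, artifact_signed.
[3] R14 [artifact_signed, run_unit => format_ok]. ⇒ new: format_ok.
[4] R8 [format_ok, hdr_changed => src_changed]. ⇒ new: src_changed.
[5] R7 [src_changed => link_lib]. ⇒ new: link_lib.
link_lib first appears in round 5.

5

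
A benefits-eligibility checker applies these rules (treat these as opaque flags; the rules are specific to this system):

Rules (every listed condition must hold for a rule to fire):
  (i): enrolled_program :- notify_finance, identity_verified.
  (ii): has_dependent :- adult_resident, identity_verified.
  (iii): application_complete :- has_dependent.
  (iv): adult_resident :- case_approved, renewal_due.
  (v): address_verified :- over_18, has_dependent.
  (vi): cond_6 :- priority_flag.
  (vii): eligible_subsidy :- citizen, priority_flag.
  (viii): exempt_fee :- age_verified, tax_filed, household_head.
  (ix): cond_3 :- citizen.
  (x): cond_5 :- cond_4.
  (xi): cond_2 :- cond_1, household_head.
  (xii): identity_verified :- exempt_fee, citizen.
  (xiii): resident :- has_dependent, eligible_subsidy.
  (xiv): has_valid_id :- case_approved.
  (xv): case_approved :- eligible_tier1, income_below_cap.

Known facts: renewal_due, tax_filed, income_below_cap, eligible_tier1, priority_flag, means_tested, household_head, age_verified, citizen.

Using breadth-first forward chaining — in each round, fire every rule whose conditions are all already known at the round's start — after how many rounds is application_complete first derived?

Round 1 — (vi), (vii), (viii), (ix), (xv), derive cond_6, eligible_subsidy, exempt_fee, cond_3, case_approved.
Round 2 — (iv), (xii), (xiv), derive adult_resident, identity_verified, has_valid_id.
Round 3 — (ii), derive has_dependent.
Round 4 — (iii), (xiii), derive application_complete, resident.
application_complete first appears in round 4.

4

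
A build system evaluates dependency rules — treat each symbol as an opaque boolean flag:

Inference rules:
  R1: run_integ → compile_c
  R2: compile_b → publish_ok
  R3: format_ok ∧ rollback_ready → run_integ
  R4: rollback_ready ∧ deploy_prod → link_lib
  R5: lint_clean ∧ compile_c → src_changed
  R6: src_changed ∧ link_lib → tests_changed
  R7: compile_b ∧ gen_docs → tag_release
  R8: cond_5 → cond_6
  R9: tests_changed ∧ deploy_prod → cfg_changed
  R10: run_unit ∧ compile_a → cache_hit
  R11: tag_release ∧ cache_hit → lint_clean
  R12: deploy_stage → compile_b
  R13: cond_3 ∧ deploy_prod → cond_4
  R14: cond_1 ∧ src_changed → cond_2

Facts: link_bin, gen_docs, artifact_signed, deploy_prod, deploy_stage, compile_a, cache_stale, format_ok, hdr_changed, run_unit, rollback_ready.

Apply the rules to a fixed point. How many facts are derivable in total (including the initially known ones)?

22

[1] R3 [format_ok ∧ rollback_ready → run_integ]; R4 [rollback_ready ∧ deploy_prod → link_lib]; R10 [run_unit ∧ compile_a → cache_hit]; R12 [deploy_stage → compile_b]. ⇒ new: run_integ, link_lib, cache_hit, compile_b.
[2] R1 [run_integ → compile_c]; R2 [compile_b → publish_ok]; R7 [compile_b ∧ gen_docs → tag_release]. ⇒ new: compile_c, publish_ok, tag_release.
[3] R11 [tag_release ∧ cache_hit → lint_clean]. ⇒ new: lint_clean.
[4] R5 [lint_clean ∧ compile_c → src_changed]. ⇒ new: src_changed.
[5] R6 [src_changed ∧ link_lib → tests_changed]. ⇒ new: tests_changed.
[6] R9 [tests_changed ∧ deploy_prod → cfg_changed]. ⇒ new: cfg_changed.
Closure: {artifact_signed, cache_hit, cache_stale, cfg_changed, compile_a, compile_b, compile_c, deploy_prod, deploy_stage, format_ok, gen_docs, hdr_changed, link_bin, link_lib, lint_clean, publish_ok, rollback_ready, run_integ, run_unit, src_changed, tag_release, tests_changed} — 22 facts.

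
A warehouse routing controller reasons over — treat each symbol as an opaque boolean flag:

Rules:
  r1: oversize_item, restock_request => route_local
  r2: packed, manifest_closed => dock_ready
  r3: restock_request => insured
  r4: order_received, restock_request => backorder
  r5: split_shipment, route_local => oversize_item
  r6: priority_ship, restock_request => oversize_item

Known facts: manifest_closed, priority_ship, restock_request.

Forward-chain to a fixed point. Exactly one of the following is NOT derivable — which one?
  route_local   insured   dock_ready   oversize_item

Round 1: r3 [restock_request => insured]; r6 [priority_ship, restock_request => oversize_item]. New: insured, oversize_item.
Round 2: r1 [oversize_item, restock_request => route_local]. New: route_local.
Derived: insured (round 1), route_local (round 2), oversize_item (round 1). dock_ready never appears in any round.

dock_ready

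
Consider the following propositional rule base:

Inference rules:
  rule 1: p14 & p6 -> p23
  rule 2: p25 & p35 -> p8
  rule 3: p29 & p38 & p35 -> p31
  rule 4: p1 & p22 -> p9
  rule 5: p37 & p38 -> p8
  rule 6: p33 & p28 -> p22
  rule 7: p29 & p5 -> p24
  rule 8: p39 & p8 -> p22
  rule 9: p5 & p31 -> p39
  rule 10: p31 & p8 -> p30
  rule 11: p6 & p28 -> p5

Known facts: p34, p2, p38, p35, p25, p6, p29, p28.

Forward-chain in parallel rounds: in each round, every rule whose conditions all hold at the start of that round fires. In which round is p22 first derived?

3

[1] rule 2 [p25 & p35 -> p8]; rule 3 [p29 & p38 & p35 -> p31]; rule 11 [p6 & p28 -> p5]. ⇒ new: p8, p31, p5.
[2] rule 7 [p29 & p5 -> p24]; rule 9 [p5 & p31 -> p39]; rule 10 [p31 & p8 -> p30]. ⇒ new: p24, p39, p30.
[3] rule 8 [p39 & p8 -> p22]. ⇒ new: p22.
p22 first appears in round 3.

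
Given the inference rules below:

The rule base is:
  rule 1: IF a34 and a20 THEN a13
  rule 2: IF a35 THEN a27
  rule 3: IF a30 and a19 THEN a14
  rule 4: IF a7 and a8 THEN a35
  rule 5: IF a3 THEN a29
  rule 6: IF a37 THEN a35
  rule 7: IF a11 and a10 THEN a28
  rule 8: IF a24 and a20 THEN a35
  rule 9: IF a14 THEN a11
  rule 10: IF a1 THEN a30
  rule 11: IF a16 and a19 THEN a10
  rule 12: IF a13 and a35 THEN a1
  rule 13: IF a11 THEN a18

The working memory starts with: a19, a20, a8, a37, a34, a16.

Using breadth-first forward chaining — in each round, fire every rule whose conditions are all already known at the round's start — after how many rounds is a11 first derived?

Round 1: rule 1 [IF a34 and a20 THEN a13]; rule 6 [IF a37 THEN a35]; rule 11 [IF a16 and a19 THEN a10]. New: a13, a35, a10.
Round 2: rule 2 [IF a35 THEN a27]; rule 12 [IF a13 and a35 THEN a1]. New: a27, a1.
Round 3: rule 10 [IF a1 THEN a30]. New: a30.
Round 4: rule 3 [IF a30 and a19 THEN a14]. New: a14.
Round 5: rule 9 [IF a14 THEN a11]. New: a11.
a11 first appears in round 5.

5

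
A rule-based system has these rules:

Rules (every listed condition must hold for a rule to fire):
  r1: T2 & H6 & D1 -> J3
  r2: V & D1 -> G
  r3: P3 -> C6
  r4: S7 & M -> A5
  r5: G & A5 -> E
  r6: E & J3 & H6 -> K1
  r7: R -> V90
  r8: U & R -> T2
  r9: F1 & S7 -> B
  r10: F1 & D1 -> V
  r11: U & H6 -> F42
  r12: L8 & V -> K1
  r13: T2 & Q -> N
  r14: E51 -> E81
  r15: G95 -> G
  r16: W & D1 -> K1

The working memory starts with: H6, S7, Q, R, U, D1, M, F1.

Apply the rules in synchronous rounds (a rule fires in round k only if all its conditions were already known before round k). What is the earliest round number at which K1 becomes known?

4

Round 1: r4 [S7 & M -> A5]; r7 [R -> V90]; r8 [U & R -> T2]; r9 [F1 & S7 -> B]; r10 [F1 & D1 -> V]; r11 [U & H6 -> F42]. Adds A5, V90, T2, B, V, F42.
Round 2: r1 [T2 & H6 & D1 -> J3]; r2 [V & D1 -> G]; r13 [T2 & Q -> N]. Adds J3, G, N.
Round 3: r5 [G & A5 -> E]. Adds E.
Round 4: r6 [E & J3 & H6 -> K1]. Adds K1.
K1 first appears in round 4.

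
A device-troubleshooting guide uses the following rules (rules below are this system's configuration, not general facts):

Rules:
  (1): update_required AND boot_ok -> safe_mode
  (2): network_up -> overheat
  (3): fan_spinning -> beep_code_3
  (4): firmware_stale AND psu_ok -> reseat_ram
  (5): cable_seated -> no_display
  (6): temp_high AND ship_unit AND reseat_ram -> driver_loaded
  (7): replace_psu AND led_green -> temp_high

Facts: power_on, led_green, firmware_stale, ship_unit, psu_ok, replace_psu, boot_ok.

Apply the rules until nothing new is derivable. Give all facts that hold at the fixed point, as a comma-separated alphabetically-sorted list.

Round 1: (4) [firmware_stale AND psu_ok -> reseat_ram]; (7) [replace_psu AND led_green -> temp_high]. New: reseat_ram, temp_high.
Round 2: (6) [temp_high AND ship_unit AND reseat_ram -> driver_loaded]. New: driver_loaded.

boot_ok, driver_loaded, firmware_stale, led_green, power_on, psu_ok, replace_psu, reseat_ram, ship_unit, temp_high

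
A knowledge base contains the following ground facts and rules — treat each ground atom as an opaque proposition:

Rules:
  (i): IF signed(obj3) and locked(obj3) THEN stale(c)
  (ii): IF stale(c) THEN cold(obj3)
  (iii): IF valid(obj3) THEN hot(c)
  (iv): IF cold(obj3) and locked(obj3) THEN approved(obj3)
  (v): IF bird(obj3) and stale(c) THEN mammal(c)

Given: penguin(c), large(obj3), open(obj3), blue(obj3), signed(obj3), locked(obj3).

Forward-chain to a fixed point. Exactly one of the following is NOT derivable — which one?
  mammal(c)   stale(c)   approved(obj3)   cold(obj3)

[1] (i) [IF signed(obj3) and locked(obj3) THEN stale(c)]. ⇒ new: stale(c).
[2] (ii) [IF stale(c) THEN cold(obj3)]. ⇒ new: cold(obj3).
[3] (iv) [IF cold(obj3) and locked(obj3) THEN approved(obj3)]. ⇒ new: approved(obj3).
Derived: stale(c) (round 1), cold(obj3) (round 2), approved(obj3) (round 3). mammal(c) never appears in any round.

mammal(c)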